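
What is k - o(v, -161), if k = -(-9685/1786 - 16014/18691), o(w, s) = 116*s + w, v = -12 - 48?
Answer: 625657136075/33382126 ≈ 18742.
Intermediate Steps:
v = -60
o(w, s) = w + 116*s
k = 209623339/33382126 (k = -(-9685*1/1786 - 16014*1/18691) = -(-9685/1786 - 16014/18691) = -1*(-209623339/33382126) = 209623339/33382126 ≈ 6.2795)
k - o(v, -161) = 209623339/33382126 - (-60 + 116*(-161)) = 209623339/33382126 - (-60 - 18676) = 209623339/33382126 - 1*(-18736) = 209623339/33382126 + 18736 = 625657136075/33382126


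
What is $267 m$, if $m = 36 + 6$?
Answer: $11214$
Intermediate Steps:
$m = 42$
$267 m = 267 \cdot 42 = 11214$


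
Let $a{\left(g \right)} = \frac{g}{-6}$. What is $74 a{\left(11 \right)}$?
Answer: $- \frac{407}{3} \approx -135.67$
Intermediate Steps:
$a{\left(g \right)} = - \frac{g}{6}$ ($a{\left(g \right)} = g \left(- \frac{1}{6}\right) = - \frac{g}{6}$)
$74 a{\left(11 \right)} = 74 \left(\left(- \frac{1}{6}\right) 11\right) = 74 \left(- \frac{11}{6}\right) = - \frac{407}{3}$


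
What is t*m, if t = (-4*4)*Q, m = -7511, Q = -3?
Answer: -360528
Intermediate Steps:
t = 48 (t = -4*4*(-3) = -16*(-3) = 48)
t*m = 48*(-7511) = -360528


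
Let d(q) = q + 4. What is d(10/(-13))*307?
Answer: 12894/13 ≈ 991.85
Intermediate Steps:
d(q) = 4 + q
d(10/(-13))*307 = (4 + 10/(-13))*307 = (4 + 10*(-1/13))*307 = (4 - 10/13)*307 = (42/13)*307 = 12894/13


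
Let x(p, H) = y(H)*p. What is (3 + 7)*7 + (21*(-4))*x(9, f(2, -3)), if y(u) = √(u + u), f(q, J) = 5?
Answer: 70 - 756*√10 ≈ -2320.7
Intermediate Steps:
y(u) = √2*√u (y(u) = √(2*u) = √2*√u)
x(p, H) = p*√2*√H (x(p, H) = (√2*√H)*p = p*√2*√H)
(3 + 7)*7 + (21*(-4))*x(9, f(2, -3)) = (3 + 7)*7 + (21*(-4))*(9*√2*√5) = 10*7 - 756*√10 = 70 - 756*√10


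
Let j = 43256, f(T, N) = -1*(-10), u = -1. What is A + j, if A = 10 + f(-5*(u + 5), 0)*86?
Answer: 44126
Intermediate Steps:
f(T, N) = 10
A = 870 (A = 10 + 10*86 = 10 + 860 = 870)
A + j = 870 + 43256 = 44126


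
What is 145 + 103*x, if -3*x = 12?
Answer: -267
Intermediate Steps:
x = -4 (x = -⅓*12 = -4)
145 + 103*x = 145 + 103*(-4) = 145 - 412 = -267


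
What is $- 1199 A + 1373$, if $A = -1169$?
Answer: $1403004$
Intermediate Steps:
$- 1199 A + 1373 = \left(-1199\right) \left(-1169\right) + 1373 = 1401631 + 1373 = 1403004$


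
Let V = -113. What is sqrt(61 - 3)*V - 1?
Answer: -1 - 113*sqrt(58) ≈ -861.58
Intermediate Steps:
sqrt(61 - 3)*V - 1 = sqrt(61 - 3)*(-113) - 1 = sqrt(58)*(-113) - 1 = -113*sqrt(58) - 1 = -1 - 113*sqrt(58)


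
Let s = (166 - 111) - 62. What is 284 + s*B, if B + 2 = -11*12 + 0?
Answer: 1222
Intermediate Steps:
s = -7 (s = 55 - 62 = -7)
B = -134 (B = -2 + (-11*12 + 0) = -2 + (-132 + 0) = -2 - 132 = -134)
284 + s*B = 284 - 7*(-134) = 284 + 938 = 1222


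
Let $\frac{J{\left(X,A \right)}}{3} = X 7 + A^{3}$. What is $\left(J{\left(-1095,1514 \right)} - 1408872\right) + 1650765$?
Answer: $10411373130$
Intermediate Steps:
$J{\left(X,A \right)} = 3 A^{3} + 21 X$ ($J{\left(X,A \right)} = 3 \left(X 7 + A^{3}\right) = 3 \left(7 X + A^{3}\right) = 3 \left(A^{3} + 7 X\right) = 3 A^{3} + 21 X$)
$\left(J{\left(-1095,1514 \right)} - 1408872\right) + 1650765 = \left(\left(3 \cdot 1514^{3} + 21 \left(-1095\right)\right) - 1408872\right) + 1650765 = \left(\left(3 \cdot 3470384744 - 22995\right) - 1408872\right) + 1650765 = \left(\left(10411154232 - 22995\right) - 1408872\right) + 1650765 = \left(10411131237 - 1408872\right) + 1650765 = 10409722365 + 1650765 = 10411373130$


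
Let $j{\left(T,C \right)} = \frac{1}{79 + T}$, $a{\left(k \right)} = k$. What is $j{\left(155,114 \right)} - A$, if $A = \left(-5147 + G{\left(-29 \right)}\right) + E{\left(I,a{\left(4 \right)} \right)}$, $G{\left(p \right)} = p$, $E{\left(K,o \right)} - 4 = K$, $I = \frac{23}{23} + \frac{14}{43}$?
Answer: $\frac{52027369}{10062} \approx 5170.7$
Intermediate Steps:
$I = \frac{57}{43}$ ($I = 23 \cdot \frac{1}{23} + 14 \cdot \frac{1}{43} = 1 + \frac{14}{43} = \frac{57}{43} \approx 1.3256$)
$E{\left(K,o \right)} = 4 + K$
$A = - \frac{222339}{43}$ ($A = \left(-5147 - 29\right) + \left(4 + \frac{57}{43}\right) = -5176 + \frac{229}{43} = - \frac{222339}{43} \approx -5170.7$)
$j{\left(155,114 \right)} - A = \frac{1}{79 + 155} - - \frac{222339}{43} = \frac{1}{234} + \frac{222339}{43} = \frac{52027369}{10062}$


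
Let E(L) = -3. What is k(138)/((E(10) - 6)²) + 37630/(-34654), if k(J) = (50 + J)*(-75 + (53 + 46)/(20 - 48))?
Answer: -600488512/3274803 ≈ -183.37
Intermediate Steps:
k(J) = -54975/14 - 2199*J/28 (k(J) = (50 + J)*(-75 + 99/(-28)) = (50 + J)*(-75 + 99*(-1/28)) = (50 + J)*(-75 - 99/28) = (50 + J)*(-2199/28) = -54975/14 - 2199*J/28)
k(138)/((E(10) - 6)²) + 37630/(-34654) = (-54975/14 - 2199/28*138)/((-3 - 6)²) + 37630/(-34654) = (-54975/14 - 151731/14)/((-9)²) + 37630*(-1/34654) = -103353/7/81 - 18815/17327 = -103353/7*1/81 - 18815/17327 = -34451/189 - 18815/17327 = -600488512/3274803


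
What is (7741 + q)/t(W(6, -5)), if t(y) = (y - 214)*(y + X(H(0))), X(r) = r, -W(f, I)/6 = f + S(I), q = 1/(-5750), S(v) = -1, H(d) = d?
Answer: 44510749/42090000 ≈ 1.0575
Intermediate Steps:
q = -1/5750 ≈ -0.00017391
W(f, I) = 6 - 6*f (W(f, I) = -6*(f - 1) = -6*(-1 + f) = 6 - 6*f)
t(y) = y*(-214 + y) (t(y) = (y - 214)*(y + 0) = (-214 + y)*y = y*(-214 + y))
(7741 + q)/t(W(6, -5)) = (7741 - 1/5750)/(((6 - 6*6)*(-214 + (6 - 6*6)))) = 44510749/(5750*(((6 - 36)*(-214 + (6 - 36))))) = 44510749/(5750*((-30*(-214 - 30)))) = 44510749/(5750*((-30*(-244)))) = (44510749/5750)/7320 = (44510749/5750)*(1/7320) = 44510749/42090000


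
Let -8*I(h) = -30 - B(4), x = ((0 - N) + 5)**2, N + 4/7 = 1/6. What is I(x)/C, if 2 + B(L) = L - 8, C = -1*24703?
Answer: -3/24703 ≈ -0.00012144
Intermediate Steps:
N = -17/42 (N = -4/7 + 1/6 = -17/42 ≈ -0.40476)
C = -24703
x = 51529/1764 (x = ((0 - 1*(-17/42)) + 5)**2 = ((0 + 17/42) + 5)**2 = (17/42 + 5)**2 = (227/42)**2 = 51529/1764 ≈ 29.211)
B(L) = -10 + L (B(L) = -2 + (L - 8) = -2 + (-8 + L) = -10 + L)
I(h) = 3 (I(h) = -(-30 - (-10 + 4))/8 = -(-30 - 1*(-6))/8 = -(-30 + 6)/8 = -1/8*(-24) = 3)
I(x)/C = 3/(-24703) = 3*(-1/24703) = -3/24703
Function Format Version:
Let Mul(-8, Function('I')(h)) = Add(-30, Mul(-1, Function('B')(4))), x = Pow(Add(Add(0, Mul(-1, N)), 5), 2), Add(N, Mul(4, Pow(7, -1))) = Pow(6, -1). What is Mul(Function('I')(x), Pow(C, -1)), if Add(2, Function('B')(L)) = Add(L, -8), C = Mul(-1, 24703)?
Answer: Rational(-3, 24703) ≈ -0.00012144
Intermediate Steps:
N = Rational(-17, 42) (N = Add(Rational(-4, 7), Pow(6, -1)) = Add(Rational(-4, 7), Rational(1, 6)) = Rational(-17, 42) ≈ -0.40476)
C = -24703
x = Rational(51529, 1764) (x = Pow(Add(Add(0, Mul(-1, Rational(-17, 42))), 5), 2) = Pow(Add(Add(0, Rational(17, 42)), 5), 2) = Pow(Add(Rational(17, 42), 5), 2) = Pow(Rational(227, 42), 2) = Rational(51529, 1764) ≈ 29.211)
Function('B')(L) = Add(-10, L) (Function('B')(L) = Add(-2, Add(L, -8)) = Add(-2, Add(-8, L)) = Add(-10, L))
Function('I')(h) = 3 (Function('I')(h) = Mul(Rational(-1, 8), Add(-30, Mul(-1, Add(-10, 4)))) = Mul(Rational(-1, 8), Add(-30, Mul(-1, -6))) = Mul(Rational(-1, 8), Add(-30, 6)) = Mul(Rational(-1, 8), -24) = 3)
Mul(Function('I')(x), Pow(C, -1)) = Mul(3, Pow(-24703, -1)) = Mul(3, Rational(-1, 24703)) = Rational(-3, 24703)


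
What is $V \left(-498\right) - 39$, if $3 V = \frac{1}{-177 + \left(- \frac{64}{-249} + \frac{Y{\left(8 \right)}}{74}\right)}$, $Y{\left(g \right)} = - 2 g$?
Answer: $- \frac{62053317}{1630325} \approx -38.062$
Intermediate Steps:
$V = - \frac{3071}{1630325}$ ($V = \frac{1}{3 \left(-177 + \left(- \frac{64}{-249} + \frac{\left(-2\right) 8}{74}\right)\right)} = \frac{1}{3 \left(-177 - - \frac{376}{9213}\right)} = \frac{1}{3 \left(-177 + \left(\frac{64}{249} - \frac{8}{37}\right)\right)} = \frac{1}{3 \left(-177 + \frac{376}{9213}\right)} = \frac{1}{3 \left(- \frac{1630325}{9213}\right)} = \frac{1}{3} \left(- \frac{9213}{1630325}\right) = - \frac{3071}{1630325} \approx -0.0018837$)
$V \left(-498\right) - 39 = \left(- \frac{3071}{1630325}\right) \left(-498\right) - 39 = \frac{1529358}{1630325} - 39 = - \frac{62053317}{1630325}$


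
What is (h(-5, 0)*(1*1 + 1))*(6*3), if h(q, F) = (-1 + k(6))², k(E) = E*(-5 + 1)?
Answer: 22500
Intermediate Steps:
k(E) = -4*E (k(E) = E*(-4) = -4*E)
h(q, F) = 625 (h(q, F) = (-1 - 4*6)² = (-1 - 24)² = (-25)² = 625)
(h(-5, 0)*(1*1 + 1))*(6*3) = (625*(1*1 + 1))*(6*3) = (625*(1 + 1))*18 = (625*2)*18 = 1250*18 = 22500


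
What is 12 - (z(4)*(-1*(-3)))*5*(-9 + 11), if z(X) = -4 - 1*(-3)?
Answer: 42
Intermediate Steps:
z(X) = -1 (z(X) = -4 + 3 = -1)
12 - (z(4)*(-1*(-3)))*5*(-9 + 11) = 12 - -(-1)*(-3)*5*(-9 + 11) = 12 - -1*3*5*2 = 12 - (-3*5)*2 = 12 - (-15)*2 = 12 - 1*(-30) = 12 + 30 = 42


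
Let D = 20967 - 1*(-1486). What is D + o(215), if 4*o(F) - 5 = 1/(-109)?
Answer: 2447513/109 ≈ 22454.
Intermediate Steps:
o(F) = 136/109 (o(F) = 5/4 + (¼)/(-109) = 5/4 + (¼)*(-1/109) = 5/4 - 1/436 = 136/109)
D = 22453 (D = 20967 + 1486 = 22453)
D + o(215) = 22453 + 136/109 = 2447513/109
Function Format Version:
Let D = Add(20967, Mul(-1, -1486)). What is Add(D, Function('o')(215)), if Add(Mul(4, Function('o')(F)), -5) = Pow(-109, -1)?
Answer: Rational(2447513, 109) ≈ 22454.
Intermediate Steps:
Function('o')(F) = Rational(136, 109) (Function('o')(F) = Add(Rational(5, 4), Mul(Rational(1, 4), Pow(-109, -1))) = Add(Rational(5, 4), Mul(Rational(1, 4), Rational(-1, 109))) = Add(Rational(5, 4), Rational(-1, 436)) = Rational(136, 109))
D = 22453 (D = Add(20967, 1486) = 22453)
Add(D, Function('o')(215)) = Add(22453, Rational(136, 109)) = Rational(2447513, 109)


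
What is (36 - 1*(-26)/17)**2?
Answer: 407044/289 ≈ 1408.5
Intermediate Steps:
(36 - 1*(-26)/17)**2 = (36 + 26*(1/17))**2 = (36 + 26/17)**2 = (638/17)**2 = 407044/289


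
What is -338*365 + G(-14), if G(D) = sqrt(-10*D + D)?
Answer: -123370 + 3*sqrt(14) ≈ -1.2336e+5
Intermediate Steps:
G(D) = 3*sqrt(-D) (G(D) = sqrt(-9*D) = 3*sqrt(-D))
-338*365 + G(-14) = -338*365 + 3*sqrt(-1*(-14)) = -123370 + 3*sqrt(14)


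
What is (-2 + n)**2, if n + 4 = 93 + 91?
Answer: 31684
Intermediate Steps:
n = 180 (n = -4 + (93 + 91) = -4 + 184 = 180)
(-2 + n)**2 = (-2 + 180)**2 = 178**2 = 31684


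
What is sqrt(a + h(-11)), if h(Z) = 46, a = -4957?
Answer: I*sqrt(4911) ≈ 70.078*I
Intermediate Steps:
sqrt(a + h(-11)) = sqrt(-4957 + 46) = sqrt(-4911) = I*sqrt(4911)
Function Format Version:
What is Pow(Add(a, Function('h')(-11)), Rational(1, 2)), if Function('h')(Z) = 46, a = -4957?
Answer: Mul(I, Pow(4911, Rational(1, 2))) ≈ Mul(70.078, I)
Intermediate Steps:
Pow(Add(a, Function('h')(-11)), Rational(1, 2)) = Pow(Add(-4957, 46), Rational(1, 2)) = Pow(-4911, Rational(1, 2)) = Mul(I, Pow(4911, Rational(1, 2)))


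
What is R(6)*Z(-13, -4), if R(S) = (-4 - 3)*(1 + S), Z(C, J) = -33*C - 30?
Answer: -19551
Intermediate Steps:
Z(C, J) = -30 - 33*C
R(S) = -7 - 7*S (R(S) = -7*(1 + S) = -7 - 7*S)
R(6)*Z(-13, -4) = (-7 - 7*6)*(-30 - 33*(-13)) = (-7 - 42)*(-30 + 429) = -49*399 = -19551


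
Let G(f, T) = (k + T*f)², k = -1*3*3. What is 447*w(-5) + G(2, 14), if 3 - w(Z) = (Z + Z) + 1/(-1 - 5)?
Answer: 12493/2 ≈ 6246.5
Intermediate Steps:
k = -9 (k = -3*3 = -9)
G(f, T) = (-9 + T*f)²
w(Z) = 19/6 - 2*Z (w(Z) = 3 - ((Z + Z) + 1/(-1 - 5)) = 3 - (2*Z + 1/(-6)) = 3 - (2*Z - ⅙) = 3 - (-⅙ + 2*Z) = 3 + (⅙ - 2*Z) = 19/6 - 2*Z)
447*w(-5) + G(2, 14) = 447*(19/6 - 2*(-5)) + (-9 + 14*2)² = 447*(19/6 + 10) + (-9 + 28)² = 447*(79/6) + 19² = 11771/2 + 361 = 12493/2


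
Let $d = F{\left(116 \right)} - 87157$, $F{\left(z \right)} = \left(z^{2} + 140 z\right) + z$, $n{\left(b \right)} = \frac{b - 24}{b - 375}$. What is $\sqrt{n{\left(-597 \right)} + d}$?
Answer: $\frac{i \sqrt{2064397}}{6} \approx 239.47 i$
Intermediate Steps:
$n{\left(b \right)} = \frac{-24 + b}{-375 + b}$
$F{\left(z \right)} = z^{2} + 141 z$
$d = -57345$ ($d = 116 \left(141 + 116\right) - 87157 = 116 \cdot 257 - 87157 = 29812 - 87157 = -57345$)
$\sqrt{n{\left(-597 \right)} + d} = \sqrt{\frac{-24 - 597}{-375 - 597} - 57345} = \sqrt{\frac{1}{-972} \left(-621\right) - 57345} = \sqrt{\left(- \frac{1}{972}\right) \left(-621\right) - 57345} = \sqrt{\frac{23}{36} - 57345} = \sqrt{- \frac{2064397}{36}} = \frac{i \sqrt{2064397}}{6}$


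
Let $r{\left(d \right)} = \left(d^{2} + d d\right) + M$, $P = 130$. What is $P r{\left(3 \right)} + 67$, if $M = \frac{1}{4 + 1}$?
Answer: $2433$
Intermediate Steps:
$M = \frac{1}{5} \approx 0.2$
$r{\left(d \right)} = \frac{1}{5} + 2 d^{2}$ ($r{\left(d \right)} = \left(d^{2} + d d\right) + \frac{1}{5} = \left(d^{2} + d^{2}\right) + \frac{1}{5} = 2 d^{2} + \frac{1}{5} = \frac{1}{5} + 2 d^{2}$)
$P r{\left(3 \right)} + 67 = 130 \left(\frac{1}{5} + 2 \cdot 3^{2}\right) + 67 = 130 \left(\frac{1}{5} + 2 \cdot 9\right) + 67 = 130 \left(\frac{1}{5} + 18\right) + 67 = 130 \cdot \frac{91}{5} + 67 = 2366 + 67 = 2433$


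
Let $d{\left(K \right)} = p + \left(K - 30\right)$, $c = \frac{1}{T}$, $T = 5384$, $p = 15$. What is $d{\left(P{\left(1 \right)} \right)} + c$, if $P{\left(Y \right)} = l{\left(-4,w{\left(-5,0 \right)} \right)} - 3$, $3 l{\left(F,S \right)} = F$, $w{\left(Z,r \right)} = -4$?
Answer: $- \frac{312269}{16152} \approx -19.333$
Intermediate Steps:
$l{\left(F,S \right)} = \frac{F}{3}$
$c = \frac{1}{5384} \approx 0.00018574$
$P{\left(Y \right)} = - \frac{13}{3}$ ($P{\left(Y \right)} = \frac{1}{3} \left(-4\right) - 3 = - \frac{4}{3} - 3 = - \frac{13}{3}$)
$d{\left(K \right)} = -15 + K$ ($d{\left(K \right)} = 15 + \left(K - 30\right) = 15 + \left(-30 + K\right) = -15 + K$)
$d{\left(P{\left(1 \right)} \right)} + c = \left(-15 - \frac{13}{3}\right) + \frac{1}{5384} = - \frac{58}{3} + \frac{1}{5384} = - \frac{312269}{16152}$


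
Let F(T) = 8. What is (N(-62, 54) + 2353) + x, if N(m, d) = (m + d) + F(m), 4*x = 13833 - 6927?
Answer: 8159/2 ≈ 4079.5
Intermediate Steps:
x = 3453/2 (x = (13833 - 6927)/4 = (¼)*6906 = 3453/2 ≈ 1726.5)
N(m, d) = 8 + d + m (N(m, d) = (m + d) + 8 = (d + m) + 8 = 8 + d + m)
(N(-62, 54) + 2353) + x = ((8 + 54 - 62) + 2353) + 3453/2 = (0 + 2353) + 3453/2 = 2353 + 3453/2 = 8159/2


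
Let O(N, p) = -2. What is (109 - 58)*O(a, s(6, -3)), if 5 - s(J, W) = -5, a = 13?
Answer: -102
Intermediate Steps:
s(J, W) = 10 (s(J, W) = 5 - 1*(-5) = 5 + 5 = 10)
(109 - 58)*O(a, s(6, -3)) = (109 - 58)*(-2) = 51*(-2) = -102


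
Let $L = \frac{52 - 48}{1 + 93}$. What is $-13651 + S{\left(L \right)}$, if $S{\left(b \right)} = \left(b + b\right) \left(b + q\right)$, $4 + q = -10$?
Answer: $- \frac{30157683}{2209} \approx -13652.0$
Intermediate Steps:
$q = -14$ ($q = -4 - 10 = -14$)
$L = \frac{2}{47}$ ($L = \frac{4}{94} = 4 \cdot \frac{1}{94} = \frac{2}{47} \approx 0.042553$)
$S{\left(b \right)} = 2 b \left(-14 + b\right)$ ($S{\left(b \right)} = \left(b + b\right) \left(b - 14\right) = 2 b \left(-14 + b\right)$)
$-13651 + S{\left(L \right)} = -13651 + 2 \cdot \frac{2}{47} \left(-14 + \frac{2}{47}\right) = -13651 + 2 \cdot \frac{2}{47} \left(- \frac{656}{47}\right) = -13651 - \frac{2624}{2209} = - \frac{30157683}{2209}$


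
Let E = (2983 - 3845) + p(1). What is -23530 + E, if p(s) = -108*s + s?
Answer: -24499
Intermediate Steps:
p(s) = -107*s
E = -969 (E = (2983 - 3845) - 107*1 = -862 - 107 = -969)
-23530 + E = -23530 - 969 = -24499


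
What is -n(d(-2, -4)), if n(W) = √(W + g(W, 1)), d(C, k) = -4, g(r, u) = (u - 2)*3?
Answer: -I*√7 ≈ -2.6458*I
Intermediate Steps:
g(r, u) = -6 + 3*u (g(r, u) = (-2 + u)*3 = -6 + 3*u)
n(W) = √(-3 + W) (n(W) = √(W + (-6 + 3*1)) = √(W + (-6 + 3)) = √(W - 3) = √(-3 + W))
-n(d(-2, -4)) = -√(-3 - 4) = -√(-7) = -I*√7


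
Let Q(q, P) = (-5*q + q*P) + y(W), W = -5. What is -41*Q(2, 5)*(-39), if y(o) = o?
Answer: -7995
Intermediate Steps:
Q(q, P) = -5 - 5*q + P*q (Q(q, P) = (-5*q + q*P) - 5 = (-5*q + P*q) - 5 = -5 - 5*q + P*q)
-41*Q(2, 5)*(-39) = -41*(-5 - 5*2 + 5*2)*(-39) = -41*(-5 - 10 + 10)*(-39) = -41*(-5)*(-39) = 205*(-39) = -7995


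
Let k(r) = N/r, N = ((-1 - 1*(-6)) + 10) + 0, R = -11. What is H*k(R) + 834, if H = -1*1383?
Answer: 29919/11 ≈ 2719.9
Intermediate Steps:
N = 15 (N = ((-1 + 6) + 10) + 0 = (5 + 10) + 0 = 15 + 0 = 15)
H = -1383
k(r) = 15/r
H*k(R) + 834 = -20745/(-11) + 834 = -20745*(-1)/11 + 834 = -1383*(-15/11) + 834 = 20745/11 + 834 = 29919/11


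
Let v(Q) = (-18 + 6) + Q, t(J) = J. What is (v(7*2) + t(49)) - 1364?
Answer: -1313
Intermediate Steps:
v(Q) = -12 + Q
(v(7*2) + t(49)) - 1364 = ((-12 + 7*2) + 49) - 1364 = ((-12 + 14) + 49) - 1364 = (2 + 49) - 1364 = 51 - 1364 = -1313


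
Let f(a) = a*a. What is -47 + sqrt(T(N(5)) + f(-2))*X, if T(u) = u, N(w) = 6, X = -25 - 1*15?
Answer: -47 - 40*sqrt(10) ≈ -173.49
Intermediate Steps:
f(a) = a**2
X = -40 (X = -25 - 15 = -40)
-47 + sqrt(T(N(5)) + f(-2))*X = -47 + sqrt(6 + (-2)**2)*(-40) = -47 + sqrt(6 + 4)*(-40) = -47 + sqrt(10)*(-40) = -47 - 40*sqrt(10)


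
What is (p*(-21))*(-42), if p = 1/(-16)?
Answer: -441/8 ≈ -55.125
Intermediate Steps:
p = -1/16 ≈ -0.062500
(p*(-21))*(-42) = -1/16*(-21)*(-42) = (21/16)*(-42) = -441/8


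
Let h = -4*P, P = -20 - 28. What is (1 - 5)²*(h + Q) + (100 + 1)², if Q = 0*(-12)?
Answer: 13273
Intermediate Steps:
Q = 0
P = -48
h = 192 (h = -4*(-48) = 192)
(1 - 5)²*(h + Q) + (100 + 1)² = (1 - 5)²*(192 + 0) + (100 + 1)² = (-4)²*192 + 101² = 16*192 + 10201 = 3072 + 10201 = 13273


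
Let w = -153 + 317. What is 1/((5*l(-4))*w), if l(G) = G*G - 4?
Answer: 1/9840 ≈ 0.00010163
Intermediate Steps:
l(G) = -4 + G² (l(G) = G² - 4 = -4 + G²)
w = 164
1/((5*l(-4))*w) = 1/((5*(-4 + (-4)²))*164) = 1/((5*(-4 + 16))*164) = 1/((5*12)*164) = 1/(60*164) = 1/9840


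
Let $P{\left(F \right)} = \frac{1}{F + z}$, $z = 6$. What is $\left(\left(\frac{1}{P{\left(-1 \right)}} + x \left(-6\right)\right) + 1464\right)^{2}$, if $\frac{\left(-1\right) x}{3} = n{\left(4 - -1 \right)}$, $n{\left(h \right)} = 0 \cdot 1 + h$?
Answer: $2430481$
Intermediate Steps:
$P{\left(F \right)} = \frac{1}{6 + F}$ ($P{\left(F \right)} = \frac{1}{F + 6} = \frac{1}{6 + F}$)
$n{\left(h \right)} = h$ ($n{\left(h \right)} = 0 + h = h$)
$x = -15$ ($x = - 3 \left(4 - -1\right) = - 3 \left(4 + 1\right) = \left(-3\right) 5 = -15$)
$\left(\left(\frac{1}{P{\left(-1 \right)}} + x \left(-6\right)\right) + 1464\right)^{2} = \left(\left(\frac{1}{\frac{1}{6 - 1}} - -90\right) + 1464\right)^{2} = \left(\left(\frac{1}{\frac{1}{5}} + 90\right) + 1464\right)^{2} = \left(\left(5 + 90\right) + 1464\right)^{2} = \left(95 + 1464\right)^{2} = 1559^{2} = 2430481$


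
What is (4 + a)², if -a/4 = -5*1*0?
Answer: 16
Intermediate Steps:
a = 0 (a = -4*(-5*1)*0 = -(-20)*0 = -4*0 = 0)
(4 + a)² = (4 + 0)² = 4² = 16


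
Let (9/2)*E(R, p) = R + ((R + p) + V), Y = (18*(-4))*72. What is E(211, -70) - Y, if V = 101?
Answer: 15854/3 ≈ 5284.7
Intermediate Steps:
Y = -5184 (Y = -72*72 = -5184)
E(R, p) = 202/9 + 2*p/9 + 4*R/9 (E(R, p) = 2*(R + ((R + p) + 101))/9 = 2*(R + (101 + R + p))/9 = 2*(101 + p + 2*R)/9 = 202/9 + 2*p/9 + 4*R/9)
E(211, -70) - Y = (202/9 + (2/9)*(-70) + (4/9)*211) - 1*(-5184) = (202/9 - 140/9 + 844/9) + 5184 = 302/3 + 5184 = 15854/3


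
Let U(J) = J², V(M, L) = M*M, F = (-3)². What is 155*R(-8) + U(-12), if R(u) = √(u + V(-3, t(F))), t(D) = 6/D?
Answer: 299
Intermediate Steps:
F = 9
V(M, L) = M²
R(u) = √(9 + u) (R(u) = √(u + (-3)²) = √(u + 9) = √(9 + u))
155*R(-8) + U(-12) = 155*√(9 - 8) + (-12)² = 155*√1 + 144 = 155*1 + 144 = 155 + 144 = 299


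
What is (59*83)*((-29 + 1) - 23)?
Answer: -249747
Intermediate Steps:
(59*83)*((-29 + 1) - 23) = 4897*(-28 - 23) = 4897*(-51) = -249747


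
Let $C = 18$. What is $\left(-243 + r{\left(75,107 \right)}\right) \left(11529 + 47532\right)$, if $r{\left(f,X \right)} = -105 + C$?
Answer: $-19490130$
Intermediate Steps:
$r{\left(f,X \right)} = -87$ ($r{\left(f,X \right)} = -105 + 18 = -87$)
$\left(-243 + r{\left(75,107 \right)}\right) \left(11529 + 47532\right) = \left(-243 - 87\right) \left(11529 + 47532\right) = \left(-330\right) 59061 = -19490130$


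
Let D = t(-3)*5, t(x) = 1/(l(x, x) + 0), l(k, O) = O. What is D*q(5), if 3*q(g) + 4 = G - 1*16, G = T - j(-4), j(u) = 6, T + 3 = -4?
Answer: 55/3 ≈ 18.333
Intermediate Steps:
T = -7 (T = -3 - 4 = -7)
t(x) = 1/x (t(x) = 1/(x + 0) = 1/x)
G = -13 (G = -7 - 1*6 = -7 - 6 = -13)
q(g) = -11 (q(g) = -4/3 + (-13 - 1*16)/3 = -4/3 + (-13 - 16)/3 = -4/3 + (1/3)*(-29) = -4/3 - 29/3 = -11)
D = -5/3 (D = 5/(-3) = -1/3*5 = -5/3 ≈ -1.6667)
D*q(5) = -5/3*(-11) = 55/3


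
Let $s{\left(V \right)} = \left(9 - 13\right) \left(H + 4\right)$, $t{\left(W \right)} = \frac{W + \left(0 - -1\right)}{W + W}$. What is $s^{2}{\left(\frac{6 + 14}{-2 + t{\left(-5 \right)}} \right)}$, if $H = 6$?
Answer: $1600$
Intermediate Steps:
$t{\left(W \right)} = \frac{1 + W}{2 W}$ ($t{\left(W \right)} = \frac{W + \left(0 + 1\right)}{2 W} = \left(W + 1\right) \frac{1}{2 W} = \left(1 + W\right) \frac{1}{2 W} = \frac{1 + W}{2 W}$)
$s{\left(V \right)} = -40$ ($s{\left(V \right)} = \left(9 - 13\right) \left(6 + 4\right) = \left(-4\right) 10 = -40$)
$s^{2}{\left(\frac{6 + 14}{-2 + t{\left(-5 \right)}} \right)} = \left(-40\right)^{2} = 1600$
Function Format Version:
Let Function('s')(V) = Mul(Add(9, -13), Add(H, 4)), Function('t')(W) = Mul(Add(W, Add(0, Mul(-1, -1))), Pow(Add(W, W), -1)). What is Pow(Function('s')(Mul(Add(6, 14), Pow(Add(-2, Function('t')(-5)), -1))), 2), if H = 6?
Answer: 1600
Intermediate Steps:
Function('t')(W) = Mul(Rational(1, 2), Pow(W, -1), Add(1, W)) (Function('t')(W) = Mul(Add(W, Add(0, 1)), Pow(Mul(2, W), -1)) = Mul(Add(W, 1), Mul(Rational(1, 2), Pow(W, -1))) = Mul(Add(1, W), Mul(Rational(1, 2), Pow(W, -1))) = Mul(Rational(1, 2), Pow(W, -1), Add(1, W)))
Function('s')(V) = -40 (Function('s')(V) = Mul(Add(9, -13), Add(6, 4)) = Mul(-4, 10) = -40)
Pow(Function('s')(Mul(Add(6, 14), Pow(Add(-2, Function('t')(-5)), -1))), 2) = Pow(-40, 2) = 1600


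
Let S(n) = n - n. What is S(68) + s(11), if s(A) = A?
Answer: 11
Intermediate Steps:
S(n) = 0
S(68) + s(11) = 0 + 11 = 11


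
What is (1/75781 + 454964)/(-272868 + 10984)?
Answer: -34477626885/19845831404 ≈ -1.7373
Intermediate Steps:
(1/75781 + 454964)/(-272868 + 10984) = (1/75781 + 454964)/(-261884) = (34477626885/75781)*(-1/261884) = -34477626885/19845831404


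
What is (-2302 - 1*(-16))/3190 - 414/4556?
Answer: -2933919/3633410 ≈ -0.80748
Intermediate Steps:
(-2302 - 1*(-16))/3190 - 414/4556 = (-2302 + 16)*(1/3190) - 414*1/4556 = -2286*1/3190 - 207/2278 = -1143/1595 - 207/2278 = -2933919/3633410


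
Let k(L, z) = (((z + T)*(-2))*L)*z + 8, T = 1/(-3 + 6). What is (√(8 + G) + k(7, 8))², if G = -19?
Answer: 7706077/9 - 5552*I*√11/3 ≈ 8.5623e+5 - 6138.0*I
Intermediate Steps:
T = ⅓ (T = 1/3 = ⅓ ≈ 0.33333)
k(L, z) = 8 + L*z*(-⅔ - 2*z) (k(L, z) = (((z + ⅓)*(-2))*L)*z + 8 = (((⅓ + z)*(-2))*L)*z + 8 = ((-⅔ - 2*z)*L)*z + 8 = (L*(-⅔ - 2*z))*z + 8 = L*z*(-⅔ - 2*z) + 8 = 8 + L*z*(-⅔ - 2*z))
(√(8 + G) + k(7, 8))² = (√(8 - 19) + (8 - 2*7*8² - ⅔*7*8))² = (√(-11) + (8 - 2*7*64 - 112/3))² = (I*√11 + (8 - 896 - 112/3))² = (I*√11 - 2776/3)² = (-2776/3 + I*√11)²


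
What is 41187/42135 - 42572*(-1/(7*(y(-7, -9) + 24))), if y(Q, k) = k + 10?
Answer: 120065263/491575 ≈ 244.25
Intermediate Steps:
y(Q, k) = 10 + k
41187/42135 - 42572*(-1/(7*(y(-7, -9) + 24))) = 41187/42135 - 42572*(-1/(7*((10 - 9) + 24))) = 41187*(1/42135) - 42572*(-1/(7*(1 + 24))) = 13729/14045 - 42572/(25*(-7)) = 13729/14045 - 42572/(-175) = 13729/14045 - 42572*(-1/175) = 13729/14045 + 42572/175 = 120065263/491575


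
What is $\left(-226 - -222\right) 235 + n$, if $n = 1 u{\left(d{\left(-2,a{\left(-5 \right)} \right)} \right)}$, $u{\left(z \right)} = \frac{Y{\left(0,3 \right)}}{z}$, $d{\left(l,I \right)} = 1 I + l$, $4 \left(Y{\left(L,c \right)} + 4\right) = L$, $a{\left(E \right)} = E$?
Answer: $- \frac{6576}{7} \approx -939.43$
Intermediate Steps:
$Y{\left(L,c \right)} = -4 + \frac{L}{4}$
$d{\left(l,I \right)} = I + l$
$u{\left(z \right)} = - \frac{4}{z}$ ($u{\left(z \right)} = \frac{-4 + \frac{1}{4} \cdot 0}{z} = \frac{-4 + 0}{z} = - \frac{4}{z}$)
$n = \frac{4}{7}$ ($n = 1 \left(- \frac{4}{-5 - 2}\right) = 1 \left(- \frac{4}{-7}\right) = 1 \left(\left(-4\right) \left(- \frac{1}{7}\right)\right) = 1 \cdot \frac{4}{7} = \frac{4}{7} \approx 0.57143$)
$\left(-226 - -222\right) 235 + n = \left(-226 - -222\right) 235 + \frac{4}{7} = \left(-226 + 222\right) 235 + \frac{4}{7} = \left(-4\right) 235 + \frac{4}{7} = -940 + \frac{4}{7} = - \frac{6576}{7}$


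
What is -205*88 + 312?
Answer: -17728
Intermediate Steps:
-205*88 + 312 = -18040 + 312 = -17728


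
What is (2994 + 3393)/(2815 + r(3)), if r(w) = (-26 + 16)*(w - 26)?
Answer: 2129/1015 ≈ 2.0975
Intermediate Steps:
r(w) = 260 - 10*w (r(w) = -10*(-26 + w) = 260 - 10*w)
(2994 + 3393)/(2815 + r(3)) = (2994 + 3393)/(2815 + (260 - 10*3)) = 6387/(2815 + (260 - 30)) = 6387/(2815 + 230) = 6387/3045 = 6387*(1/3045) = 2129/1015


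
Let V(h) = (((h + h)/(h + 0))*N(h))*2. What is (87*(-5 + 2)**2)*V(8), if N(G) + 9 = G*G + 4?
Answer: 184788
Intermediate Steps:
N(G) = -5 + G**2 (N(G) = -9 + (G*G + 4) = -9 + (G**2 + 4) = -9 + (4 + G**2) = -5 + G**2)
V(h) = -20 + 4*h**2 (V(h) = (((h + h)/(h + 0))*(-5 + h**2))*2 = (((2*h)/h)*(-5 + h**2))*2 = (2*(-5 + h**2))*2 = (-10 + 2*h**2)*2 = -20 + 4*h**2)
(87*(-5 + 2)**2)*V(8) = (87*(-5 + 2)**2)*(-20 + 4*8**2) = (87*(-3)**2)*(-20 + 4*64) = (87*9)*(-20 + 256) = 783*236 = 184788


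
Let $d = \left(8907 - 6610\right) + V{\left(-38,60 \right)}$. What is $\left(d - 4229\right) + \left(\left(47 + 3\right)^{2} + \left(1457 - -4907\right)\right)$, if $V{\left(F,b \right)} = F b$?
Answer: $4652$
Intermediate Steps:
$d = 17$ ($d = \left(8907 - 6610\right) - 2280 = 2297 - 2280 = 17$)
$\left(d - 4229\right) + \left(\left(47 + 3\right)^{2} + \left(1457 - -4907\right)\right) = \left(17 - 4229\right) + \left(\left(47 + 3\right)^{2} + \left(1457 - -4907\right)\right) = -4212 + \left(50^{2} + \left(1457 + 4907\right)\right) = -4212 + \left(2500 + 6364\right) = -4212 + 8864 = 4652$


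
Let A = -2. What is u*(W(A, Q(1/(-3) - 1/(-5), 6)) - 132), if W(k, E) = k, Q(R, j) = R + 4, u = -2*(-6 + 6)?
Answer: 0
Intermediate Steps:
u = 0 (u = -2*0 = 0)
Q(R, j) = 4 + R
u*(W(A, Q(1/(-3) - 1/(-5), 6)) - 132) = 0*(-2 - 132) = 0*(-134) = 0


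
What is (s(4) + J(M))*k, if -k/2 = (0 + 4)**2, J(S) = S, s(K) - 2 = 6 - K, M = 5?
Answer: -288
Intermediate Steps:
s(K) = 8 - K (s(K) = 2 + (6 - K) = 8 - K)
k = -32 (k = -2*(0 + 4)**2 = -2*4**2 = -2*16 = -32)
(s(4) + J(M))*k = ((8 - 1*4) + 5)*(-32) = ((8 - 4) + 5)*(-32) = (4 + 5)*(-32) = 9*(-32) = -288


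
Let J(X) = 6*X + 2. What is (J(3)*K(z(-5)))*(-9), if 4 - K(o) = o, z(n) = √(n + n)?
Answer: -720 + 180*I*√10 ≈ -720.0 + 569.21*I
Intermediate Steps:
z(n) = √2*√n (z(n) = √(2*n) = √2*√n)
J(X) = 2 + 6*X
K(o) = 4 - o
(J(3)*K(z(-5)))*(-9) = ((2 + 6*3)*(4 - √2*√(-5)))*(-9) = ((2 + 18)*(4 - √2*I*√5))*(-9) = (20*(4 - I*√10))*(-9) = (80 - 20*I*√10)*(-9) = -720 + 180*I*√10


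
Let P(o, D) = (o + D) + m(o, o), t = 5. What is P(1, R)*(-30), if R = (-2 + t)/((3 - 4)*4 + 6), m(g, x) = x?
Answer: -105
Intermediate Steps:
R = 3/2 (R = (-2 + 5)/((3 - 4)*4 + 6) = 3/(-1*4 + 6) = 3/(-4 + 6) = 3/2 ≈ 1.5000)
P(o, D) = D + 2*o (P(o, D) = (o + D) + o = (D + o) + o = D + 2*o)
P(1, R)*(-30) = (3/2 + 2*1)*(-30) = (3/2 + 2)*(-30) = (7/2)*(-30) = -105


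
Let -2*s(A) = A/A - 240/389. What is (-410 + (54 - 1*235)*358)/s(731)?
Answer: 50731824/149 ≈ 3.4048e+5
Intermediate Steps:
s(A) = -149/778 (s(A) = -(A/A - 240/389)/2 = -(1 - 240*1/389)/2 = -(1 - 240/389)/2 = -½*149/389 = -149/778)
(-410 + (54 - 1*235)*358)/s(731) = (-410 + (54 - 1*235)*358)/(-149/778) = (-410 + (54 - 235)*358)*(-778/149) = (-410 - 181*358)*(-778/149) = (-410 - 64798)*(-778/149) = -65208*(-778/149) = 50731824/149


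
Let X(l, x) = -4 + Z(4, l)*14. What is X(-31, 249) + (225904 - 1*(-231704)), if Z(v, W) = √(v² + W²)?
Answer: 457604 + 14*√977 ≈ 4.5804e+5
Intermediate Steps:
Z(v, W) = √(W² + v²)
X(l, x) = -4 + 14*√(16 + l²) (X(l, x) = -4 + √(l² + 4²)*14 = -4 + √(l² + 16)*14 = -4 + √(16 + l²)*14 = -4 + 14*√(16 + l²))
X(-31, 249) + (225904 - 1*(-231704)) = (-4 + 14*√(16 + (-31)²)) + (225904 - 1*(-231704)) = (-4 + 14*√(16 + 961)) + (225904 + 231704) = (-4 + 14*√977) + 457608 = 457604 + 14*√977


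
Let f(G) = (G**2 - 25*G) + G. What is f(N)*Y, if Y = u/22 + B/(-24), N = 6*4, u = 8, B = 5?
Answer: 0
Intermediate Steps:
N = 24
Y = 41/264 (Y = 8/22 + 5/(-24) = 8*(1/22) + 5*(-1/24) = 4/11 - 5/24 = 41/264 ≈ 0.15530)
f(G) = G**2 - 24*G
f(N)*Y = (24*(-24 + 24))*(41/264) = (24*0)*(41/264) = 0*(41/264) = 0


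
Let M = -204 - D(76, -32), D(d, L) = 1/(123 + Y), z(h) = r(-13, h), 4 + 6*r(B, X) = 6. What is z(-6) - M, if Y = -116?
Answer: 4294/21 ≈ 204.48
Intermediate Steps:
r(B, X) = ⅓ (r(B, X) = -⅔ + (⅙)*6 = -⅔ + 1 = ⅓)
z(h) = ⅓
D(d, L) = ⅐ (D(d, L) = 1/(123 - 116) = 1/7 = ⅐)
M = -1429/7 (M = -204 - 1*⅐ = -204 - ⅐ = -1429/7 ≈ -204.14)
z(-6) - M = ⅓ - 1*(-1429/7) = ⅓ + 1429/7 = 4294/21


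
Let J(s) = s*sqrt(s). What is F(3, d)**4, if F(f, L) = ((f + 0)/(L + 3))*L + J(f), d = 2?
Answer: 602721/625 + 51192*sqrt(3)/125 ≈ 1673.7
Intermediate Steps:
J(s) = s**(3/2)
F(f, L) = f**(3/2) + L*f/(3 + L) (F(f, L) = ((f + 0)/(L + 3))*L + f**(3/2) = (f/(3 + L))*L + f**(3/2) = L*f/(3 + L) + f**(3/2) = f**(3/2) + L*f/(3 + L))
F(3, d)**4 = ((3*3**(3/2) + 2*3 + 2*3**(3/2))/(3 + 2))**4 = ((3*(3*sqrt(3)) + 6 + 2*(3*sqrt(3)))/5)**4 = ((9*sqrt(3) + 6 + 6*sqrt(3))/5)**4 = ((6 + 15*sqrt(3))/5)**4 = (6/5 + 3*sqrt(3))**4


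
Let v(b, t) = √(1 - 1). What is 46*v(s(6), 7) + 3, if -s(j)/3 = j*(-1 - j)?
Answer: 3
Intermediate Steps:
s(j) = -3*j*(-1 - j)
v(b, t) = 0 (v(b, t) = √0 = 0)
46*v(s(6), 7) + 3 = 46*0 + 3 = 0 + 3 = 3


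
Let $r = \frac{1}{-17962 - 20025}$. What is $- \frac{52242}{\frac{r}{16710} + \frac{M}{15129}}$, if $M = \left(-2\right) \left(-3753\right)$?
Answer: $- \frac{55744106015601540}{529392148499} \approx -1.053 \cdot 10^{5}$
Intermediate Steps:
$M = 7506$
$r = - \frac{1}{37987}$ ($r = \frac{1}{-37987} = - \frac{1}{37987} \approx -2.6325 \cdot 10^{-5}$)
$- \frac{52242}{\frac{r}{16710} + \frac{M}{15129}} = - \frac{52242}{- \frac{1}{37987 \cdot 16710} + \frac{7506}{15129}} = - \frac{52242}{\left(- \frac{1}{37987}\right) \frac{1}{16710} + 7506 \cdot \frac{1}{15129}} = - \frac{52242}{- \frac{1}{634762770} + \frac{834}{1681}} = - \frac{52242}{\frac{529392148499}{1067036216370}} = \left(-52242\right) \frac{1067036216370}{529392148499} = - \frac{55744106015601540}{529392148499}$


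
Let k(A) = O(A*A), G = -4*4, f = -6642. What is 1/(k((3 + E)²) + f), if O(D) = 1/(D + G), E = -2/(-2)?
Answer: -240/1594079 ≈ -0.00015056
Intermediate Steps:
G = -16
E = 1 (E = -2*(-½) = 1)
O(D) = 1/(-16 + D) (O(D) = 1/(D - 16) = 1/(-16 + D))
k(A) = 1/(-16 + A²) (k(A) = 1/(-16 + A*A) = 1/(-16 + A²))
1/(k((3 + E)²) + f) = 1/(1/(-16 + ((3 + 1)²)²) - 6642) = 1/(1/(-16 + (4²)²) - 6642) = 1/(1/(-16 + 16²) - 6642) = 1/(1/(-16 + 256) - 6642) = 1/(1/240 - 6642) = 1/(-1594079/240) = -240/1594079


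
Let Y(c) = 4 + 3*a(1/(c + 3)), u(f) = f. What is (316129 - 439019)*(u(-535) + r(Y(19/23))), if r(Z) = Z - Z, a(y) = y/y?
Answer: 65746150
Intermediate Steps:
a(y) = 1
Y(c) = 7 (Y(c) = 4 + 3*1 = 4 + 3 = 7)
r(Z) = 0
(316129 - 439019)*(u(-535) + r(Y(19/23))) = (316129 - 439019)*(-535 + 0) = -122890*(-535) = 65746150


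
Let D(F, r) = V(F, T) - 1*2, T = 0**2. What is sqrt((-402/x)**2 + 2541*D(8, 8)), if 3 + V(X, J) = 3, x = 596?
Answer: I*sqrt(451261527)/298 ≈ 71.285*I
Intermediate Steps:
T = 0
V(X, J) = 0 (V(X, J) = -3 + 3 = 0)
D(F, r) = -2 (D(F, r) = 0 - 1*2 = 0 - 2 = -2)
sqrt((-402/x)**2 + 2541*D(8, 8)) = sqrt((-402/596)**2 + 2541*(-2)) = sqrt((-402*1/596)**2 - 5082) = sqrt((-201/298)**2 - 5082) = sqrt(40401/88804 - 5082) = sqrt(-451261527/88804) = I*sqrt(451261527)/298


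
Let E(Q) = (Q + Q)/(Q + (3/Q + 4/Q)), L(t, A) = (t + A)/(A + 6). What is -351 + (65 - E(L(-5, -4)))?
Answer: -31336/109 ≈ -287.49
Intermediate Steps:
L(t, A) = (A + t)/(6 + A)
E(Q) = 2*Q/(Q + 7/Q) (E(Q) = (2*Q)/(Q + 7/Q) = 2*Q/(Q + 7/Q))
-351 + (65 - E(L(-5, -4))) = -351 + (65 - 2*((-4 - 5)/(6 - 4))²/(7 + ((-4 - 5)/(6 - 4))²)) = -351 + (65 - 2*(-9/2)²/(7 + (-9/2)²)) = -351 + (65 - 2*81/(4*(7 + 81/4))) = -351 + (65 - 2*81/(4*109/4)) = -351 + (65 - 2*81*4/(4*109)) = -351 + (65 - 1*162/109) = -351 + (65 - 162/109) = -351 + 6923/109 = -31336/109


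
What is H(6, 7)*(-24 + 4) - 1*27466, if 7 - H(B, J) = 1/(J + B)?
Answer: -358858/13 ≈ -27604.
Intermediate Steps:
H(B, J) = 7 - 1/(B + J) (H(B, J) = 7 - 1/(J + B) = 7 - 1/(B + J))
H(6, 7)*(-24 + 4) - 1*27466 = ((-1 + 7*6 + 7*7)/(6 + 7))*(-24 + 4) - 1*27466 = ((-1 + 42 + 49)/13)*(-20) - 27466 = ((1/13)*90)*(-20) - 27466 = (90/13)*(-20) - 27466 = -1800/13 - 27466 = -358858/13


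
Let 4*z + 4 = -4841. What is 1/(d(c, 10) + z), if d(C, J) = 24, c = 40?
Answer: -4/4749 ≈ -0.00084228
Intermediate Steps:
z = -4845/4 (z = -1 + (¼)*(-4841) = -1 - 4841/4 = -4845/4 ≈ -1211.3)
1/(d(c, 10) + z) = 1/(24 - 4845/4) = 1/(-4749/4) = -4/4749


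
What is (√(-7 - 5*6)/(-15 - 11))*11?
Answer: -11*I*√37/26 ≈ -2.5735*I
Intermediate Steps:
(√(-7 - 5*6)/(-15 - 11))*11 = (√(-7 - 30)/(-26))*11 = -I*√37/26*11 = -11*I*√37/26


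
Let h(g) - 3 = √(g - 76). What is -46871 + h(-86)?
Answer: -46868 + 9*I*√2 ≈ -46868.0 + 12.728*I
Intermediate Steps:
h(g) = 3 + √(-76 + g) (h(g) = 3 + √(g - 76) = 3 + √(-76 + g))
-46871 + h(-86) = -46871 + (3 + √(-76 - 86)) = -46871 + (3 + √(-162)) = -46871 + (3 + 9*I*√2) = -46868 + 9*I*√2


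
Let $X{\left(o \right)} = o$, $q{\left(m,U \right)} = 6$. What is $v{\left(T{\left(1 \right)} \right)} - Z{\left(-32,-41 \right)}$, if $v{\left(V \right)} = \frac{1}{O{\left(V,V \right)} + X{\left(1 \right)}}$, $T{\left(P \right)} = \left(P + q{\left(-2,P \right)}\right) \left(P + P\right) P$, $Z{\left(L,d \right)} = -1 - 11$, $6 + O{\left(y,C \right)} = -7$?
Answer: $\frac{143}{12} \approx 11.917$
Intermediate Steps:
$O{\left(y,C \right)} = -13$ ($O{\left(y,C \right)} = -6 - 7 = -13$)
$Z{\left(L,d \right)} = -12$
$T{\left(P \right)} = 2 P^{2} \left(6 + P\right)$ ($T{\left(P \right)} = \left(P + 6\right) \left(P + P\right) P = \left(6 + P\right) 2 P P = 2 P \left(6 + P\right) P = 2 P^{2} \left(6 + P\right)$)
$v{\left(V \right)} = - \frac{1}{12}$ ($v{\left(V \right)} = \frac{1}{-13 + 1} = \frac{1}{-12} = - \frac{1}{12}$)
$v{\left(T{\left(1 \right)} \right)} - Z{\left(-32,-41 \right)} = - \frac{1}{12} - -12 = - \frac{1}{12} + 12 = \frac{143}{12}$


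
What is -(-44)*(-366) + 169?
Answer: -15935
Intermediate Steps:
-(-44)*(-366) + 169 = -44*366 + 169 = -16104 + 169 = -15935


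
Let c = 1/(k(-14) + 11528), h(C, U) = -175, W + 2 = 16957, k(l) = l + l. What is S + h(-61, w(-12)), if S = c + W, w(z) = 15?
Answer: 192970001/11500 ≈ 16780.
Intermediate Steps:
k(l) = 2*l
W = 16955 (W = -2 + 16957 = 16955)
c = 1/11500 (c = 1/(2*(-14) + 11528) = 1/(-28 + 11528) = 1/11500 ≈ 8.6957e-5)
S = 194982501/11500 (S = 1/11500 + 16955 = 194982501/11500 ≈ 16955.)
S + h(-61, w(-12)) = 194982501/11500 - 175 = 192970001/11500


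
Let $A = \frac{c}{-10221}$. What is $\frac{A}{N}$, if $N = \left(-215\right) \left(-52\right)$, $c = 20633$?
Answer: $- \frac{20633}{114270780} \approx -0.00018056$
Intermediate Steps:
$A = - \frac{20633}{10221}$ ($A = \frac{20633}{-10221} = 20633 \left(- \frac{1}{10221}\right) = - \frac{20633}{10221} \approx -2.0187$)
$N = 11180$
$\frac{A}{N} = - \frac{20633}{10221 \cdot 11180} = \left(- \frac{20633}{10221}\right) \frac{1}{11180} = - \frac{20633}{114270780}$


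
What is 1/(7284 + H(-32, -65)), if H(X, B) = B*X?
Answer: 1/9364 ≈ 0.00010679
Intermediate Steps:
1/(7284 + H(-32, -65)) = 1/(7284 - 65*(-32)) = 1/(7284 + 2080) = 1/9364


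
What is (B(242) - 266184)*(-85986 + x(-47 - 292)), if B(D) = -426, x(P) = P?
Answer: 23015108250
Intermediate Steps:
(B(242) - 266184)*(-85986 + x(-47 - 292)) = (-426 - 266184)*(-85986 + (-47 - 292)) = -266610*(-85986 - 339) = -266610*(-86325) = 23015108250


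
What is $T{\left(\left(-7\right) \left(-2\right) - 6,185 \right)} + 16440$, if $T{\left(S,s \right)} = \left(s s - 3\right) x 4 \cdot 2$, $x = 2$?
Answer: $563992$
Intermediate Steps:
$T{\left(S,s \right)} = -48 + 16 s^{2}$ ($T{\left(S,s \right)} = \left(s s - 3\right) 2 \cdot 4 \cdot 2 = \left(s^{2} - 3\right) 2 \cdot 8 = \left(-3 + s^{2}\right) 2 \cdot 8 = \left(-6 + 2 s^{2}\right) 8 = -48 + 16 s^{2}$)
$T{\left(\left(-7\right) \left(-2\right) - 6,185 \right)} + 16440 = \left(-48 + 16 \cdot 185^{2}\right) + 16440 = \left(-48 + 16 \cdot 34225\right) + 16440 = \left(-48 + 547600\right) + 16440 = 547552 + 16440 = 563992$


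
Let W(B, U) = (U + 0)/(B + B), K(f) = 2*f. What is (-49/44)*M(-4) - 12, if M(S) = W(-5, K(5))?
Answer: -479/44 ≈ -10.886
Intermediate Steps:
W(B, U) = U/(2*B) (W(B, U) = U/((2*B)) = U*(1/(2*B)) = U/(2*B))
M(S) = -1 (M(S) = (1/2)*(2*5)/(-5) = (1/2)*10*(-1/5) = -1)
(-49/44)*M(-4) - 12 = -49/44*(-1) - 12 = 49/44 - 12 = -479/44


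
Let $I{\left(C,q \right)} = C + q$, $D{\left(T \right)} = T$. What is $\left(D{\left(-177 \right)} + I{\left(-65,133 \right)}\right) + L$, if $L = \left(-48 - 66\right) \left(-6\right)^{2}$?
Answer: $-4213$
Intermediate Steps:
$L = -4104$ ($L = \left(-114\right) 36 = -4104$)
$\left(D{\left(-177 \right)} + I{\left(-65,133 \right)}\right) + L = \left(-177 + \left(-65 + 133\right)\right) - 4104 = \left(-177 + 68\right) - 4104 = -109 - 4104 = -4213$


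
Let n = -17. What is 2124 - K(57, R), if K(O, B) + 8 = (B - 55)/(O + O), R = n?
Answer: 40520/19 ≈ 2132.6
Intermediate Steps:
R = -17
K(O, B) = -8 + (-55 + B)/(2*O) (K(O, B) = -8 + (B - 55)/(O + O) = -8 + (-55 + B)/((2*O)) = -8 + (-55 + B)*(1/(2*O)) = -8 + (-55 + B)/(2*O))
2124 - K(57, R) = 2124 - (-55 - 17 - 16*57)/(2*57) = 2124 - (-55 - 17 - 912)/(2*57) = 2124 - (-984)/(2*57) = 2124 - 1*(-164/19) = 2124 + 164/19 = 40520/19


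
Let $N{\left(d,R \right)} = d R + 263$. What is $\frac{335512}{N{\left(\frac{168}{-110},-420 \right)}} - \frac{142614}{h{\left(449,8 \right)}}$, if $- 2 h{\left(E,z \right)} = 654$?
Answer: $\frac{875234450}{1084441} \approx 807.08$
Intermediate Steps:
$h{\left(E,z \right)} = -327$ ($h{\left(E,z \right)} = \left(- \frac{1}{2}\right) 654 = -327$)
$N{\left(d,R \right)} = 263 + R d$ ($N{\left(d,R \right)} = R d + 263 = 263 + R d$)
$\frac{335512}{N{\left(\frac{168}{-110},-420 \right)}} - \frac{142614}{h{\left(449,8 \right)}} = \frac{335512}{263 - 420 \frac{168}{-110}} - \frac{142614}{-327} = \frac{335512}{263 - 420 \cdot 168 \left(- \frac{1}{110}\right)} - - \frac{47538}{109} = \frac{335512}{263 - - \frac{7056}{11}} + \frac{47538}{109} = \frac{335512}{263 + \frac{7056}{11}} + \frac{47538}{109} = \frac{335512}{\frac{9949}{11}} + \frac{47538}{109} = 335512 \cdot \frac{11}{9949} + \frac{47538}{109} = \frac{3690632}{9949} + \frac{47538}{109} = \frac{875234450}{1084441}$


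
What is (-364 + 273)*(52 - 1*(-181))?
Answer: -21203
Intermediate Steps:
(-364 + 273)*(52 - 1*(-181)) = -91*(52 + 181) = -91*233 = -21203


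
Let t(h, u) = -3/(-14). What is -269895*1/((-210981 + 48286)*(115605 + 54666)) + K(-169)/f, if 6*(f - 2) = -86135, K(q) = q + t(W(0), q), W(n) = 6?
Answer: 13102926065020/1113373354441803 ≈ 0.011769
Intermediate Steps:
t(h, u) = 3/14 (t(h, u) = -3*(-1/14) = 3/14)
K(q) = 3/14 + q (K(q) = q + 3/14 = 3/14 + q)
f = -86123/6 (f = 2 + (1/6)*(-86135) = 2 - 86135/6 = -86123/6 ≈ -14354.)
-269895*1/((-210981 + 48286)*(115605 + 54666)) + K(-169)/f = -269895*1/((-210981 + 48286)*(115605 + 54666)) + (3/14 - 169)/(-86123/6) = -269895/((-162695*170271)) - 2363/14*(-6/86123) = -269895/(-27702240345) + 7089/602861 = -269895*(-1/27702240345) + 7089/602861 = 17993/1846816023 + 7089/602861 = 13102926065020/1113373354441803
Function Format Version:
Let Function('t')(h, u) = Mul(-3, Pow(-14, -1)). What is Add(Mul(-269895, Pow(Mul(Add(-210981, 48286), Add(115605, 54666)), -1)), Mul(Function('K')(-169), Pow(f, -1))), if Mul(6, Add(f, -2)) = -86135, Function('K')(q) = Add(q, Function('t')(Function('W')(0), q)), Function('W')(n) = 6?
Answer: Rational(13102926065020, 1113373354441803) ≈ 0.011769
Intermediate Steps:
Function('t')(h, u) = Rational(3, 14) (Function('t')(h, u) = Mul(-3, Rational(-1, 14)) = Rational(3, 14))
Function('K')(q) = Add(Rational(3, 14), q) (Function('K')(q) = Add(q, Rational(3, 14)) = Add(Rational(3, 14), q))
f = Rational(-86123, 6) (f = Add(2, Mul(Rational(1, 6), -86135)) = Add(2, Rational(-86135, 6)) = Rational(-86123, 6) ≈ -14354.)
Add(Mul(-269895, Pow(Mul(Add(-210981, 48286), Add(115605, 54666)), -1)), Mul(Function('K')(-169), Pow(f, -1))) = Add(Mul(-269895, Pow(Mul(Add(-210981, 48286), Add(115605, 54666)), -1)), Mul(Add(Rational(3, 14), -169), Pow(Rational(-86123, 6), -1))) = Add(Mul(-269895, Pow(Mul(-162695, 170271), -1)), Mul(Rational(-2363, 14), Rational(-6, 86123))) = Add(Mul(-269895, Pow(-27702240345, -1)), Rational(7089, 602861)) = Add(Mul(-269895, Rational(-1, 27702240345)), Rational(7089, 602861)) = Add(Rational(17993, 1846816023), Rational(7089, 602861)) = Rational(13102926065020, 1113373354441803)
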